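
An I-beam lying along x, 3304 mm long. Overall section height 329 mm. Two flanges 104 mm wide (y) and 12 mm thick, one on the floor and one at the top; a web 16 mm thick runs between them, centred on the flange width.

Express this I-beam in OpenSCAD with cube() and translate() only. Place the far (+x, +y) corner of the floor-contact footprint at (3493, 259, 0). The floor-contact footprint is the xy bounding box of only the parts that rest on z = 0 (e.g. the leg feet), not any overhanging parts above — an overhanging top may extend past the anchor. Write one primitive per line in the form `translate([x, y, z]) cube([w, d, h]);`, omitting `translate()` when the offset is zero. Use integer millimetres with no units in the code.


translate([189, 155, 0]) cube([3304, 104, 12]);
translate([189, 199, 12]) cube([3304, 16, 305]);
translate([189, 155, 317]) cube([3304, 104, 12]);


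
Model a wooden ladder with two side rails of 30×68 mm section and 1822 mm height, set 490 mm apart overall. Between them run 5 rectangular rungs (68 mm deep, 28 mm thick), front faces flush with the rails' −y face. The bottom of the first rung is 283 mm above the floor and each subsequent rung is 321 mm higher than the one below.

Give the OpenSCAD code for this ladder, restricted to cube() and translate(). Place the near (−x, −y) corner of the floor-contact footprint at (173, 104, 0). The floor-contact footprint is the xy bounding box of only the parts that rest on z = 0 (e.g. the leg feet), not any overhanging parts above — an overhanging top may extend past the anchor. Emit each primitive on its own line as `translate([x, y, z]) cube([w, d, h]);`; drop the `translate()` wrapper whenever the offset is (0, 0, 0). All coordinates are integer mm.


// rung span = 490 - 2*30 = 430
// rung[k] z = 283 + k*321
translate([173, 104, 0]) cube([30, 68, 1822]);
translate([633, 104, 0]) cube([30, 68, 1822]);
translate([203, 104, 283]) cube([430, 68, 28]);
translate([203, 104, 604]) cube([430, 68, 28]);
translate([203, 104, 925]) cube([430, 68, 28]);
translate([203, 104, 1246]) cube([430, 68, 28]);
translate([203, 104, 1567]) cube([430, 68, 28]);


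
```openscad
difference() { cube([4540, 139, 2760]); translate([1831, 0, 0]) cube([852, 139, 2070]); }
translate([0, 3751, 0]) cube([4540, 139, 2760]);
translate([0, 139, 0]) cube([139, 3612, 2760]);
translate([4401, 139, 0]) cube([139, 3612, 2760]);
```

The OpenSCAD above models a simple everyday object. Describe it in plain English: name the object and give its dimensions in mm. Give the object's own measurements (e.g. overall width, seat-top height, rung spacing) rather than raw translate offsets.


A single room: four walls, each 2760 mm tall and 139 mm thick, enclosing an outside footprint 4540×3890 mm (x × y), no floor or roof. The front and back walls (−y and +y sides) run the full x-width; the side walls fit between their inner faces. A door opening 852 mm wide and 2070 mm tall is cut through the front wall from the floor up, its −x edge 1831 mm from the wall's −x end.


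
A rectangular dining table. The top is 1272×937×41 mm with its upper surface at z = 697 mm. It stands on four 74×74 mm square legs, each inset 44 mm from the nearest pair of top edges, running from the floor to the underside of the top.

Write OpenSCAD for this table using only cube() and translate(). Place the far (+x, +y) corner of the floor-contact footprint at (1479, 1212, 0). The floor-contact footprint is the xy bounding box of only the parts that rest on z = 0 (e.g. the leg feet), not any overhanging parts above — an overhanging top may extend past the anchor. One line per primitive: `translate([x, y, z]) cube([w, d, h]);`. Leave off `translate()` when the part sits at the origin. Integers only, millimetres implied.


// leg_h = 697 - 41 = 656
translate([251, 319, 656]) cube([1272, 937, 41]);
translate([295, 363, 0]) cube([74, 74, 656]);
translate([1405, 363, 0]) cube([74, 74, 656]);
translate([295, 1138, 0]) cube([74, 74, 656]);
translate([1405, 1138, 0]) cube([74, 74, 656]);


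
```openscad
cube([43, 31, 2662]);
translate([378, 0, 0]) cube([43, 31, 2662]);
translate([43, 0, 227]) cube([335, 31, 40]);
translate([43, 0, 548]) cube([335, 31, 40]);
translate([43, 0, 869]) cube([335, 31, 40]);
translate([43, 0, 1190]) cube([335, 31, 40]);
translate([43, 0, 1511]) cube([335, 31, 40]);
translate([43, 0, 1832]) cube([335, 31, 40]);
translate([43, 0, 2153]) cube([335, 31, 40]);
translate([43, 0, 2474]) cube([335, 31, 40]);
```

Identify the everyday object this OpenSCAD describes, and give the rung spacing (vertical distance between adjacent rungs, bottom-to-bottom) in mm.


A ladder. The rung spacing is 321 mm.

Two tall 43×31 posts with 8 short bars between them — a ladder. Adjacent rungs sit at z = 227 and z = 548, so the spacing is 548 − 227 = 321 mm.


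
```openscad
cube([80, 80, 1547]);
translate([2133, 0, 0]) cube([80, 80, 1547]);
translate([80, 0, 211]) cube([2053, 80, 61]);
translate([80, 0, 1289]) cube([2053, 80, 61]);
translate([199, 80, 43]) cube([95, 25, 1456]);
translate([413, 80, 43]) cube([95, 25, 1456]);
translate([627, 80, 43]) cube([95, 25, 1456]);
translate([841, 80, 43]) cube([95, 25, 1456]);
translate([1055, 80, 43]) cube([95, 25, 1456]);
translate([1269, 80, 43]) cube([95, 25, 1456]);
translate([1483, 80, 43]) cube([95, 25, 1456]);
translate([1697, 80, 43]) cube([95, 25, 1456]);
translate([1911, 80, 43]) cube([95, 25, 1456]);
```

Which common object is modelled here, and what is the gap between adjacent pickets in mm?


A fence section. The picket gap is 119 mm.

Two posts, two rails, 9 pickets — a fence section. Span 2053 mm holds 9 pickets of 95 mm with 10 equal gaps: ⌊(2053 − 9·95) / 10⌋ = 119 mm.


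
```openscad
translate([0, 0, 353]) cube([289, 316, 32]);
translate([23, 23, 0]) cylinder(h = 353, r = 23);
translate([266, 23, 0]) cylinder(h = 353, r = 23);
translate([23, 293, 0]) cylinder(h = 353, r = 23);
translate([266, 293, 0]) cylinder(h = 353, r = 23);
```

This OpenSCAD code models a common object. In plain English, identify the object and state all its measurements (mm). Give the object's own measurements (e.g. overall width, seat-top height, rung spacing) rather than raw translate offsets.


A simple wooden stool: a rectangular seat 289 mm (x) by 316 mm (y), 32 mm thick, top face at z = 385 mm, on four round legs, each 46 mm in diameter. The legs rest on z = 0, each leg's axis is inset half a diameter from the nearest pair of seat edges (so the leg's bounding box is flush with the corner).


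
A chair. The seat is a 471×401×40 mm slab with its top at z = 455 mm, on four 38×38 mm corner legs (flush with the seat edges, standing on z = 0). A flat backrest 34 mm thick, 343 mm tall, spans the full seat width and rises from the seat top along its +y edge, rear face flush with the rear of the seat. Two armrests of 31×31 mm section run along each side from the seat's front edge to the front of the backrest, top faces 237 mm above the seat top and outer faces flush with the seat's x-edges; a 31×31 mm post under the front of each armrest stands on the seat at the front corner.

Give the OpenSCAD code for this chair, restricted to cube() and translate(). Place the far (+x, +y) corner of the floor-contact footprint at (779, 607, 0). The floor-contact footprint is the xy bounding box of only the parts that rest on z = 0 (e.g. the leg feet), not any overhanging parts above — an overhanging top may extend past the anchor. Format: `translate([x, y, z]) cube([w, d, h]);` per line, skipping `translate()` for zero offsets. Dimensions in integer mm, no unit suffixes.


// leg_h = 455 - 40 = 415
// arm post h = 237 - 31 = 206
translate([308, 206, 415]) cube([471, 401, 40]);
translate([308, 206, 0]) cube([38, 38, 415]);
translate([741, 206, 0]) cube([38, 38, 415]);
translate([308, 569, 0]) cube([38, 38, 415]);
translate([741, 569, 0]) cube([38, 38, 415]);
translate([308, 573, 455]) cube([471, 34, 343]);
translate([308, 206, 661]) cube([31, 367, 31]);
translate([748, 206, 661]) cube([31, 367, 31]);
translate([308, 206, 455]) cube([31, 31, 206]);
translate([748, 206, 455]) cube([31, 31, 206]);


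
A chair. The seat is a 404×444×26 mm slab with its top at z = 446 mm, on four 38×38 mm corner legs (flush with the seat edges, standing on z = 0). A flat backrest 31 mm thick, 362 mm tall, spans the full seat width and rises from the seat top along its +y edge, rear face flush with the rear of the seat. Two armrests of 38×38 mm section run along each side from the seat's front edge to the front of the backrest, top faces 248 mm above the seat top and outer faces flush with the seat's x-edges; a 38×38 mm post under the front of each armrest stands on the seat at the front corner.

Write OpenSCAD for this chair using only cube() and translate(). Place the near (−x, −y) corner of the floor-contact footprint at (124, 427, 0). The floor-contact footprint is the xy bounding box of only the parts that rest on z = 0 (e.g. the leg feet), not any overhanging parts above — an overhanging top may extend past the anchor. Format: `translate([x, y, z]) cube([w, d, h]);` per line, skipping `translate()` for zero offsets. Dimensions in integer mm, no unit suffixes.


// leg_h = 446 - 26 = 420
// arm post h = 248 - 38 = 210
translate([124, 427, 420]) cube([404, 444, 26]);
translate([124, 427, 0]) cube([38, 38, 420]);
translate([490, 427, 0]) cube([38, 38, 420]);
translate([124, 833, 0]) cube([38, 38, 420]);
translate([490, 833, 0]) cube([38, 38, 420]);
translate([124, 840, 446]) cube([404, 31, 362]);
translate([124, 427, 656]) cube([38, 413, 38]);
translate([490, 427, 656]) cube([38, 413, 38]);
translate([124, 427, 446]) cube([38, 38, 210]);
translate([490, 427, 446]) cube([38, 38, 210]);


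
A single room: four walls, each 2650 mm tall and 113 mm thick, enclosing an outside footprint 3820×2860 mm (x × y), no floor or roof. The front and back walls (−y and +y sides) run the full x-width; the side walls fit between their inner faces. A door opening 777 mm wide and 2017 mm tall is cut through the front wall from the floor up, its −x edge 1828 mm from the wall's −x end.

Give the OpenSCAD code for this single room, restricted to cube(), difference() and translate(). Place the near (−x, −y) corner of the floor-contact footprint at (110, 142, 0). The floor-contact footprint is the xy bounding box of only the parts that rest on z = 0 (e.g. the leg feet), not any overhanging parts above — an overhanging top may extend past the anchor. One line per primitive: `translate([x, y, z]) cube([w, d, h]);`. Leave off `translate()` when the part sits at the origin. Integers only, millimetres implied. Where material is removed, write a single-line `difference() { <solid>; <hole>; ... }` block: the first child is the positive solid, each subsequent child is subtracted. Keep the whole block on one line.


difference() { translate([110, 142, 0]) cube([3820, 113, 2650]); translate([1938, 142, 0]) cube([777, 113, 2017]); }
translate([110, 2889, 0]) cube([3820, 113, 2650]);
translate([110, 255, 0]) cube([113, 2634, 2650]);
translate([3817, 255, 0]) cube([113, 2634, 2650]);


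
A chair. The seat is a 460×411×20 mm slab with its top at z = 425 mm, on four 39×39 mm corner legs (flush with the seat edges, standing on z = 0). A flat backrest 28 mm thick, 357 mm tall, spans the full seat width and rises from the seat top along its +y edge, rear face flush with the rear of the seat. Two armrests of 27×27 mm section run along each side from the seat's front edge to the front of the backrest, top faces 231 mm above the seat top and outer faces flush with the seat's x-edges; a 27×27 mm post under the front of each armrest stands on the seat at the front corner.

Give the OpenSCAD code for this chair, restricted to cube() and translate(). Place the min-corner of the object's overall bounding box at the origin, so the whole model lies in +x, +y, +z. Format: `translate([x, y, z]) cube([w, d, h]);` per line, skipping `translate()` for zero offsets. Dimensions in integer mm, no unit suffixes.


translate([0, 0, 405]) cube([460, 411, 20]);
cube([39, 39, 405]);
translate([421, 0, 0]) cube([39, 39, 405]);
translate([0, 372, 0]) cube([39, 39, 405]);
translate([421, 372, 0]) cube([39, 39, 405]);
translate([0, 383, 425]) cube([460, 28, 357]);
translate([0, 0, 629]) cube([27, 383, 27]);
translate([433, 0, 629]) cube([27, 383, 27]);
translate([0, 0, 425]) cube([27, 27, 204]);
translate([433, 0, 425]) cube([27, 27, 204]);


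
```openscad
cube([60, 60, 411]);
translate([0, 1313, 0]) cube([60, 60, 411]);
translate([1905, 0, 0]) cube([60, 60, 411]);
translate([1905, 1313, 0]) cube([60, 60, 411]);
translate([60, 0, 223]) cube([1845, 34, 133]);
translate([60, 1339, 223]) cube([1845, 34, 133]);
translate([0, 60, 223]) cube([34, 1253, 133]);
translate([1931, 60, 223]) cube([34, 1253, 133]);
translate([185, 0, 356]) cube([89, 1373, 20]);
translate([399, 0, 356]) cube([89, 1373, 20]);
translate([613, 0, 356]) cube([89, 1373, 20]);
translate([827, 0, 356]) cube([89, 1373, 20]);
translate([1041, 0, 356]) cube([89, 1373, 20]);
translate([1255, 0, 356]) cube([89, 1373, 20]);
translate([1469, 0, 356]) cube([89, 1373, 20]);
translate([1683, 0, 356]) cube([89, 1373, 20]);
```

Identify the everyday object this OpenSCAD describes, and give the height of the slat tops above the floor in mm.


A bed frame. The slat-top height is 376 mm.

Four posts, four rails, and a row of slats — a bed frame. Slats sit on the rails at z = 223 + 133 = 356; with slat thickness 20, the top is 376 mm.


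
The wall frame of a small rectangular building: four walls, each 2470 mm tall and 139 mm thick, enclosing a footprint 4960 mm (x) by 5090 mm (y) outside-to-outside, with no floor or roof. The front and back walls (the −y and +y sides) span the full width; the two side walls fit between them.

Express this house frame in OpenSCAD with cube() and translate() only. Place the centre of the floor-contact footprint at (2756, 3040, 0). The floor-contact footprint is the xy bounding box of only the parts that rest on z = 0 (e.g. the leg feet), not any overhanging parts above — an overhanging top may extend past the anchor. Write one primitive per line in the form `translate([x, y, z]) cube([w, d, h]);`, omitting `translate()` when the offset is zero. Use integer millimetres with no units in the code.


translate([276, 495, 0]) cube([4960, 139, 2470]);
translate([276, 5446, 0]) cube([4960, 139, 2470]);
translate([276, 634, 0]) cube([139, 4812, 2470]);
translate([5097, 634, 0]) cube([139, 4812, 2470]);


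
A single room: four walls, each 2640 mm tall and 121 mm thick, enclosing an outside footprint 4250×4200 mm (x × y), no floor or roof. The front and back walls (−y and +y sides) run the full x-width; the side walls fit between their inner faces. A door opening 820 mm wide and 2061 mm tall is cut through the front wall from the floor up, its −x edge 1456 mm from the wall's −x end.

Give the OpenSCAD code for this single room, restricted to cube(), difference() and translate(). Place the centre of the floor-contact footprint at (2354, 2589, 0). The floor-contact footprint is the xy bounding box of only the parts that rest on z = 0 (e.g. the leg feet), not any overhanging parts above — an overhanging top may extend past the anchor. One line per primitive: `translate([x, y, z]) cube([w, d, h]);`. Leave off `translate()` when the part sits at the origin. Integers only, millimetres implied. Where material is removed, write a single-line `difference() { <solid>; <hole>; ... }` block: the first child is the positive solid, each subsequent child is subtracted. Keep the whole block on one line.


difference() { translate([229, 489, 0]) cube([4250, 121, 2640]); translate([1685, 489, 0]) cube([820, 121, 2061]); }
translate([229, 4568, 0]) cube([4250, 121, 2640]);
translate([229, 610, 0]) cube([121, 3958, 2640]);
translate([4358, 610, 0]) cube([121, 3958, 2640]);


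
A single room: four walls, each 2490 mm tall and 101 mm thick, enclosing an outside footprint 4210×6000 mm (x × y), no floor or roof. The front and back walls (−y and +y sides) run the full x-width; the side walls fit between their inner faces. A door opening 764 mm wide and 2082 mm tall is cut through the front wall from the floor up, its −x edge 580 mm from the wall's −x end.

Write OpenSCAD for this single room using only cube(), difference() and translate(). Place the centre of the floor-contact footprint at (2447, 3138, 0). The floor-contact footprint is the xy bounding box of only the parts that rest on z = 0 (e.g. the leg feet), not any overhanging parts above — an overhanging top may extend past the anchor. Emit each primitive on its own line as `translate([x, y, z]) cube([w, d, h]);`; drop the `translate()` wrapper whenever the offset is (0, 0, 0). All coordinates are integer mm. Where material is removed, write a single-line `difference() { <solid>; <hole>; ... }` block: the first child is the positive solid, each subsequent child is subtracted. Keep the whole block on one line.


difference() { translate([342, 138, 0]) cube([4210, 101, 2490]); translate([922, 138, 0]) cube([764, 101, 2082]); }
translate([342, 6037, 0]) cube([4210, 101, 2490]);
translate([342, 239, 0]) cube([101, 5798, 2490]);
translate([4451, 239, 0]) cube([101, 5798, 2490]);


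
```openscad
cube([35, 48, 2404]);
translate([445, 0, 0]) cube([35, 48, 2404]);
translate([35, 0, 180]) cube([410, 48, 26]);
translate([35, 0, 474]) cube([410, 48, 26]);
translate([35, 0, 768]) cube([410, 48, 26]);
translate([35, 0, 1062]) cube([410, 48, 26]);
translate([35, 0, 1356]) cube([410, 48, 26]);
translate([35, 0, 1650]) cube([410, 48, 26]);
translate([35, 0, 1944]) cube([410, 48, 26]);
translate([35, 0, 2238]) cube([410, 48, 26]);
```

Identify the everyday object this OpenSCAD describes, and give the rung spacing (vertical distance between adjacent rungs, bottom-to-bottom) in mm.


A ladder. The rung spacing is 294 mm.

Two tall 35×48 posts with 8 short bars between them — a ladder. Adjacent rungs sit at z = 180 and z = 474, so the spacing is 474 − 180 = 294 mm.


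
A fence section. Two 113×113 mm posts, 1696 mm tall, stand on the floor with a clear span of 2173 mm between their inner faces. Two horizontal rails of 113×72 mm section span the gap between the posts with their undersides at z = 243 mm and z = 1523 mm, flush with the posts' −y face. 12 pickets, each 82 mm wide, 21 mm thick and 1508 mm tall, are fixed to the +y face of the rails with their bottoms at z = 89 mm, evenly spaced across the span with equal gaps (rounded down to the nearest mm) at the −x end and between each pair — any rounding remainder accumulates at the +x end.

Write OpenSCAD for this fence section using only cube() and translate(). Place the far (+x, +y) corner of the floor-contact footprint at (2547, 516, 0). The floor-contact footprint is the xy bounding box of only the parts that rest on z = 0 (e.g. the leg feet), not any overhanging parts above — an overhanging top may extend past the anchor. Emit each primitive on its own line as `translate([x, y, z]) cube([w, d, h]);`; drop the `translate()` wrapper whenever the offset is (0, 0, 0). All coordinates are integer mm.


translate([148, 403, 0]) cube([113, 113, 1696]);
translate([2434, 403, 0]) cube([113, 113, 1696]);
translate([261, 403, 243]) cube([2173, 113, 72]);
translate([261, 403, 1523]) cube([2173, 113, 72]);
translate([352, 516, 89]) cube([82, 21, 1508]);
translate([525, 516, 89]) cube([82, 21, 1508]);
translate([698, 516, 89]) cube([82, 21, 1508]);
translate([871, 516, 89]) cube([82, 21, 1508]);
translate([1044, 516, 89]) cube([82, 21, 1508]);
translate([1217, 516, 89]) cube([82, 21, 1508]);
translate([1390, 516, 89]) cube([82, 21, 1508]);
translate([1563, 516, 89]) cube([82, 21, 1508]);
translate([1736, 516, 89]) cube([82, 21, 1508]);
translate([1909, 516, 89]) cube([82, 21, 1508]);
translate([2082, 516, 89]) cube([82, 21, 1508]);
translate([2255, 516, 89]) cube([82, 21, 1508]);


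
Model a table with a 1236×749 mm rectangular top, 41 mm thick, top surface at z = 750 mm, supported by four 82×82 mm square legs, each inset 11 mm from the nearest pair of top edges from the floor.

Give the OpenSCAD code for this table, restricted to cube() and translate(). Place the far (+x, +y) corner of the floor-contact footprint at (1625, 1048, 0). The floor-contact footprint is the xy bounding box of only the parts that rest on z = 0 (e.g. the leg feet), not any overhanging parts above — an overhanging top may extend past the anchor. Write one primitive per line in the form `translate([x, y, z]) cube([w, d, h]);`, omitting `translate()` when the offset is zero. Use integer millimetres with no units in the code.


translate([400, 310, 709]) cube([1236, 749, 41]);
translate([411, 321, 0]) cube([82, 82, 709]);
translate([1543, 321, 0]) cube([82, 82, 709]);
translate([411, 966, 0]) cube([82, 82, 709]);
translate([1543, 966, 0]) cube([82, 82, 709]);


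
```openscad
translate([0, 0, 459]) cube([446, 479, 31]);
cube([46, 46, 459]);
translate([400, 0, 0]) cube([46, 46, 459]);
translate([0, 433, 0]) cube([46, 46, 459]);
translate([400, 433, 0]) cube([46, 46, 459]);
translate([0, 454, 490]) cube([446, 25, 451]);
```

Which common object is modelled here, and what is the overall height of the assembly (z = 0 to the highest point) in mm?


A chair. The overall height is 941 mm.

A slab on four corner posts with a tall panel at the back — a chair. The seat slab sits at z = 459 with thickness 31, and the 451 mm backrest starts at the seat top, so the overall height is 459 + 31 + 451 = 941 mm.


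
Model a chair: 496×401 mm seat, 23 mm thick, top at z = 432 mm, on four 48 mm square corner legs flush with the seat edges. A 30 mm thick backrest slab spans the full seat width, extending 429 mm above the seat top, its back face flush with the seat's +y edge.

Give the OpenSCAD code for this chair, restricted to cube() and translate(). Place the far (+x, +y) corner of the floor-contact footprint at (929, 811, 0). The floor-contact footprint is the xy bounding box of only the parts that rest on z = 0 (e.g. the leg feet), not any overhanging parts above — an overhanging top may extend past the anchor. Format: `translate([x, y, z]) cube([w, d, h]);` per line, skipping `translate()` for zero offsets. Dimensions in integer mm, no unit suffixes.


translate([433, 410, 409]) cube([496, 401, 23]);
translate([433, 410, 0]) cube([48, 48, 409]);
translate([881, 410, 0]) cube([48, 48, 409]);
translate([433, 763, 0]) cube([48, 48, 409]);
translate([881, 763, 0]) cube([48, 48, 409]);
translate([433, 781, 432]) cube([496, 30, 429]);


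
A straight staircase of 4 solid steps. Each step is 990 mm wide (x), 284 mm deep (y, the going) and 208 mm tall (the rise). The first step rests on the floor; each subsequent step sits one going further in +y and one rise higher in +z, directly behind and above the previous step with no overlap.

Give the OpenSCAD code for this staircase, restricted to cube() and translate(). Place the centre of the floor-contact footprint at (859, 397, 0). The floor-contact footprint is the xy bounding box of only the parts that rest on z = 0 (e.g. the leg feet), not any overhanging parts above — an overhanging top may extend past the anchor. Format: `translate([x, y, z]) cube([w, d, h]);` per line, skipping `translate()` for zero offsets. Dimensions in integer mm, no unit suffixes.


translate([364, 255, 0]) cube([990, 284, 208]);
translate([364, 539, 208]) cube([990, 284, 208]);
translate([364, 823, 416]) cube([990, 284, 208]);
translate([364, 1107, 624]) cube([990, 284, 208]);


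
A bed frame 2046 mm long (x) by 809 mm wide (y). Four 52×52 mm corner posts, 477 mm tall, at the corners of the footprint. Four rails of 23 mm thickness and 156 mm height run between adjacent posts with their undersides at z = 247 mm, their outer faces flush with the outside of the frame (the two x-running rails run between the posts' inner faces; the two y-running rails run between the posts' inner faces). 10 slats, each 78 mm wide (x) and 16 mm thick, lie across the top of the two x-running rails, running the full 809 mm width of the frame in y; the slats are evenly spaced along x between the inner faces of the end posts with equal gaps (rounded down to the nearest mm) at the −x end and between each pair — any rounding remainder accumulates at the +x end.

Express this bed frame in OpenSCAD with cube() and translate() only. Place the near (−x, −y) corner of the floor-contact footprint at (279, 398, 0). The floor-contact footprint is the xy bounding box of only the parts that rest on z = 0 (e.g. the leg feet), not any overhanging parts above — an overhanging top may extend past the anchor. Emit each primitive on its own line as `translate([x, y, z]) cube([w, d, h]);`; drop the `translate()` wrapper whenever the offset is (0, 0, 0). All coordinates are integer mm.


translate([279, 398, 0]) cube([52, 52, 477]);
translate([279, 1155, 0]) cube([52, 52, 477]);
translate([2273, 398, 0]) cube([52, 52, 477]);
translate([2273, 1155, 0]) cube([52, 52, 477]);
translate([331, 398, 247]) cube([1942, 23, 156]);
translate([331, 1184, 247]) cube([1942, 23, 156]);
translate([279, 450, 247]) cube([23, 705, 156]);
translate([2302, 450, 247]) cube([23, 705, 156]);
translate([436, 398, 403]) cube([78, 809, 16]);
translate([619, 398, 403]) cube([78, 809, 16]);
translate([802, 398, 403]) cube([78, 809, 16]);
translate([985, 398, 403]) cube([78, 809, 16]);
translate([1168, 398, 403]) cube([78, 809, 16]);
translate([1351, 398, 403]) cube([78, 809, 16]);
translate([1534, 398, 403]) cube([78, 809, 16]);
translate([1717, 398, 403]) cube([78, 809, 16]);
translate([1900, 398, 403]) cube([78, 809, 16]);
translate([2083, 398, 403]) cube([78, 809, 16]);


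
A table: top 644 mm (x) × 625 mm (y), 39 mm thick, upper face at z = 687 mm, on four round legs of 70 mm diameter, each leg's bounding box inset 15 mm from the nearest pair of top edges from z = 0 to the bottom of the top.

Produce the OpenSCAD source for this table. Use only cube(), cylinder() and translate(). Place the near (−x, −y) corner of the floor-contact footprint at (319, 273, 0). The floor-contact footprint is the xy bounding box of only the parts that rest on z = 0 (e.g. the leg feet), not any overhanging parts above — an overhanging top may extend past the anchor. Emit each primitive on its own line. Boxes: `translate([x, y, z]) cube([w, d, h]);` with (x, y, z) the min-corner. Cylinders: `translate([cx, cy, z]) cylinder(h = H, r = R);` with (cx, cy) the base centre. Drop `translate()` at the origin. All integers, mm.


translate([304, 258, 648]) cube([644, 625, 39]);
translate([354, 308, 0]) cylinder(h = 648, r = 35);
translate([898, 308, 0]) cylinder(h = 648, r = 35);
translate([354, 833, 0]) cylinder(h = 648, r = 35);
translate([898, 833, 0]) cylinder(h = 648, r = 35);


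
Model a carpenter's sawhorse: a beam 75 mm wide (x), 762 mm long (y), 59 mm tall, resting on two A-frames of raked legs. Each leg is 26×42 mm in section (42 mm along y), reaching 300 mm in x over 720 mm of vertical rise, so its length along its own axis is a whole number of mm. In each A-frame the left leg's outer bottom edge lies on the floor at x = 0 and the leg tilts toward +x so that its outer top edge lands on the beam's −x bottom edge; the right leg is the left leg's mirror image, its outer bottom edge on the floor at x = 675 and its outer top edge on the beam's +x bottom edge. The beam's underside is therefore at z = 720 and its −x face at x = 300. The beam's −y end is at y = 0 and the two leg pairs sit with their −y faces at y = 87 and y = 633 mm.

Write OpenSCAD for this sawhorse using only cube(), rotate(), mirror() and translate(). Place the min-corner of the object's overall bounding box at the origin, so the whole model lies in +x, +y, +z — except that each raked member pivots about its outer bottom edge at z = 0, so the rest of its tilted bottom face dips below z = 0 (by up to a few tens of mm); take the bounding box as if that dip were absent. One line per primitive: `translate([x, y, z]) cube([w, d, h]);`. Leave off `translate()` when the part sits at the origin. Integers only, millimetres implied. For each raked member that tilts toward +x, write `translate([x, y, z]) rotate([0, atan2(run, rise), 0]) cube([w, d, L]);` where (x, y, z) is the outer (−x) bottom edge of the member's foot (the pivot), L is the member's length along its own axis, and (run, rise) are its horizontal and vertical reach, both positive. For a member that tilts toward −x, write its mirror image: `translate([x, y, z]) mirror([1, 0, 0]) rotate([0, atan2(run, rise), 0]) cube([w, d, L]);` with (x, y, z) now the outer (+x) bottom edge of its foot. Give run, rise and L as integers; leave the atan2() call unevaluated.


translate([300, 0, 720]) cube([75, 762, 59]);
translate([0, 87, 0]) rotate([0, atan2(300, 720), 0]) cube([26, 42, 780]);
translate([675, 87, 0]) mirror([1, 0, 0]) rotate([0, atan2(300, 720), 0]) cube([26, 42, 780]);
translate([0, 633, 0]) rotate([0, atan2(300, 720), 0]) cube([26, 42, 780]);
translate([675, 633, 0]) mirror([1, 0, 0]) rotate([0, atan2(300, 720), 0]) cube([26, 42, 780]);


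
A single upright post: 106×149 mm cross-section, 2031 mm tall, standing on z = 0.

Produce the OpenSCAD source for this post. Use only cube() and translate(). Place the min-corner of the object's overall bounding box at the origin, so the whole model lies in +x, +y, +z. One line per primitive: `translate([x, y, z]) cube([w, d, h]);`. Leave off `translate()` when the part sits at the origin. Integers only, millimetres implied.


cube([106, 149, 2031]);


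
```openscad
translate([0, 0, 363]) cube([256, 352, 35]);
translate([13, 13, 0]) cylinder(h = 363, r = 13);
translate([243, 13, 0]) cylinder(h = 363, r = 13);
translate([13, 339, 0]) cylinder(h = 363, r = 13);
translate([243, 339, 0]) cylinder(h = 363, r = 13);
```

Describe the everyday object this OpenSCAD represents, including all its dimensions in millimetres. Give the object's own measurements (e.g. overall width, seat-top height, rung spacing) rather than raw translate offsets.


A four-legged stool. The seat is a 256×352×35 mm slab whose top surface is at z = 398 mm; four round legs, each 26 mm in diameter, run from the floor (z = 0) to the underside of the seat, each leg's axis is inset half a diameter from the nearest pair of seat edges (so the leg's bounding box is flush with the corner).


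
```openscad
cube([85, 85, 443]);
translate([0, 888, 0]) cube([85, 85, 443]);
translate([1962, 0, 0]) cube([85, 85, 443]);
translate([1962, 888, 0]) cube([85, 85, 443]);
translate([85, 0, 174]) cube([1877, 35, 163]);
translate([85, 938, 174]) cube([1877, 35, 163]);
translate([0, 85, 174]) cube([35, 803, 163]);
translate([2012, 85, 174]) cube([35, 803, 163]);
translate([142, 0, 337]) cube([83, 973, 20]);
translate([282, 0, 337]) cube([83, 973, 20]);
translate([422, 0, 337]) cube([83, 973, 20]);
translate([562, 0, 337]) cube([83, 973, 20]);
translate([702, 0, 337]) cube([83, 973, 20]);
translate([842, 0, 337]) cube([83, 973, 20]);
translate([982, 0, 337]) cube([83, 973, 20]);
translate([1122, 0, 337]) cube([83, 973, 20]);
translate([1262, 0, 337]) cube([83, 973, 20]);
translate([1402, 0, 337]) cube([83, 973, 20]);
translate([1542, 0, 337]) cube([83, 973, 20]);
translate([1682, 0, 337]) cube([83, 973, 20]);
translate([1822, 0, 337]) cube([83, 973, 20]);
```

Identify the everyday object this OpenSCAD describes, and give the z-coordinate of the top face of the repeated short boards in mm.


A bed frame. The slat-top height is 357 mm.

Four posts, four rails, and a row of slats — a bed frame. Slats sit on the rails at z = 174 + 163 = 337; with slat thickness 20, the top is 357 mm.


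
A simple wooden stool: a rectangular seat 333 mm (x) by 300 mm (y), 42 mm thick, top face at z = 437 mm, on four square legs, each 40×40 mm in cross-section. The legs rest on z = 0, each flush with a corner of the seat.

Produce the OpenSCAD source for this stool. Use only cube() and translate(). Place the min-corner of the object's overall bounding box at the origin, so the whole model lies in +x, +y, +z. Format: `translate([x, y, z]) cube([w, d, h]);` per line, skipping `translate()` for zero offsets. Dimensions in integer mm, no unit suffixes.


translate([0, 0, 395]) cube([333, 300, 42]);
cube([40, 40, 395]);
translate([293, 0, 0]) cube([40, 40, 395]);
translate([0, 260, 0]) cube([40, 40, 395]);
translate([293, 260, 0]) cube([40, 40, 395]);


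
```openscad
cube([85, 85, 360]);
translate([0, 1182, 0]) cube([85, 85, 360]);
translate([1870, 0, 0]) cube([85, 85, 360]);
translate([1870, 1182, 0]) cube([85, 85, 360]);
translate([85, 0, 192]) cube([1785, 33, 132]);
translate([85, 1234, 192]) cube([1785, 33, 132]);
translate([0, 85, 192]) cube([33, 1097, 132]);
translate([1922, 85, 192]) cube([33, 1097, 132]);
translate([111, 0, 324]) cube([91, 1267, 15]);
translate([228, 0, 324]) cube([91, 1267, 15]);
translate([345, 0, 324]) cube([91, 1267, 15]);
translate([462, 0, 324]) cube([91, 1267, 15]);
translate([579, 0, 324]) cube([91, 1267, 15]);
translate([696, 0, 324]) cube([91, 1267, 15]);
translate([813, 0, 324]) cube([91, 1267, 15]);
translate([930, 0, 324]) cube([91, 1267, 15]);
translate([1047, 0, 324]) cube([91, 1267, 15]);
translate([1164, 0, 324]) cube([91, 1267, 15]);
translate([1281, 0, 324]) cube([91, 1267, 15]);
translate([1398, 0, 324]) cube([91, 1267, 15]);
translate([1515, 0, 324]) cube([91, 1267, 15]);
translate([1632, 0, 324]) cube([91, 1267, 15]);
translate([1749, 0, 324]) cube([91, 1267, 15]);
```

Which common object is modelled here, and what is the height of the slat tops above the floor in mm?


A bed frame. The slat-top height is 339 mm.

Four posts, four rails, and a row of slats — a bed frame. Slats sit on the rails at z = 192 + 132 = 324; with slat thickness 15, the top is 339 mm.


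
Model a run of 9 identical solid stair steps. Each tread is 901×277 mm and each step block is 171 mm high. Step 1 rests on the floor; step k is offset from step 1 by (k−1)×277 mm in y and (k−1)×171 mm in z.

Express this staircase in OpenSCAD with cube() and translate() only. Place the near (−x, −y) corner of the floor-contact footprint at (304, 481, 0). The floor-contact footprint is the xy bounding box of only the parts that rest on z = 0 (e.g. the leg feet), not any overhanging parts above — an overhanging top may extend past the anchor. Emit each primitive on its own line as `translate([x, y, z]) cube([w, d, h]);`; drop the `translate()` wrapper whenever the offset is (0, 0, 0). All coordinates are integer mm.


translate([304, 481, 0]) cube([901, 277, 171]);
translate([304, 758, 171]) cube([901, 277, 171]);
translate([304, 1035, 342]) cube([901, 277, 171]);
translate([304, 1312, 513]) cube([901, 277, 171]);
translate([304, 1589, 684]) cube([901, 277, 171]);
translate([304, 1866, 855]) cube([901, 277, 171]);
translate([304, 2143, 1026]) cube([901, 277, 171]);
translate([304, 2420, 1197]) cube([901, 277, 171]);
translate([304, 2697, 1368]) cube([901, 277, 171]);


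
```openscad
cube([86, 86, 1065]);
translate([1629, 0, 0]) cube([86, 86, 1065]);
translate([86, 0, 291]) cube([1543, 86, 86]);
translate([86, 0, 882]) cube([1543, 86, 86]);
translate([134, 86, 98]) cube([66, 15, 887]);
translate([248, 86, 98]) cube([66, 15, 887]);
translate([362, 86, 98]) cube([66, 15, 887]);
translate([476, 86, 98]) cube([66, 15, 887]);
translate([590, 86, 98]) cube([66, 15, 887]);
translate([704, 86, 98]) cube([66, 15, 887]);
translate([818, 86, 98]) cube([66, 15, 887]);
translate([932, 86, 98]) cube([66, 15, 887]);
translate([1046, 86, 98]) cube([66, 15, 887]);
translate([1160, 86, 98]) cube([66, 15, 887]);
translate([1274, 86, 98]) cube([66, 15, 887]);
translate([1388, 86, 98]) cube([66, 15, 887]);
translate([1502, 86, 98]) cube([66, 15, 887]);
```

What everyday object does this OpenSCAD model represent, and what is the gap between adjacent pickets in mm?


A fence section. The picket gap is 48 mm.

Two posts, two rails, 13 pickets — a fence section. Span 1543 mm holds 13 pickets of 66 mm with 14 equal gaps: ⌊(1543 − 13·66) / 14⌋ = 48 mm.


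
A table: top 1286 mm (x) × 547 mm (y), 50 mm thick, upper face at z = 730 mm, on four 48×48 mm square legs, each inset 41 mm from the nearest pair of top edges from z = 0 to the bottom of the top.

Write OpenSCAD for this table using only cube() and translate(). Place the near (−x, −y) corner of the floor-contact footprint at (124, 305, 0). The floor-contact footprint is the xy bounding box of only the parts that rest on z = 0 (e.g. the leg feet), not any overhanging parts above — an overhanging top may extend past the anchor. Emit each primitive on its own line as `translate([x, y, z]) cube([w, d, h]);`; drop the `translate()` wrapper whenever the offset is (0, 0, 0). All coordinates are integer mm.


translate([83, 264, 680]) cube([1286, 547, 50]);
translate([124, 305, 0]) cube([48, 48, 680]);
translate([1280, 305, 0]) cube([48, 48, 680]);
translate([124, 722, 0]) cube([48, 48, 680]);
translate([1280, 722, 0]) cube([48, 48, 680]);


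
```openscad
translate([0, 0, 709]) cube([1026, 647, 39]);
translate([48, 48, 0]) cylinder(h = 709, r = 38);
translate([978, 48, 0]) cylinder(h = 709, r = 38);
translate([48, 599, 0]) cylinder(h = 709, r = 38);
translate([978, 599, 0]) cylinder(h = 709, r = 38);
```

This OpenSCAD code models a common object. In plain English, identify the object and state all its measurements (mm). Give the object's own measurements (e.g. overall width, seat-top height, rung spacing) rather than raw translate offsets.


A rectangular dining table. The top is 1026×647×39 mm with its upper surface at z = 748 mm. It stands on four round legs of 76 mm diameter, each leg's bounding box inset 10 mm from the nearest pair of top edges, running from the floor to the underside of the top.


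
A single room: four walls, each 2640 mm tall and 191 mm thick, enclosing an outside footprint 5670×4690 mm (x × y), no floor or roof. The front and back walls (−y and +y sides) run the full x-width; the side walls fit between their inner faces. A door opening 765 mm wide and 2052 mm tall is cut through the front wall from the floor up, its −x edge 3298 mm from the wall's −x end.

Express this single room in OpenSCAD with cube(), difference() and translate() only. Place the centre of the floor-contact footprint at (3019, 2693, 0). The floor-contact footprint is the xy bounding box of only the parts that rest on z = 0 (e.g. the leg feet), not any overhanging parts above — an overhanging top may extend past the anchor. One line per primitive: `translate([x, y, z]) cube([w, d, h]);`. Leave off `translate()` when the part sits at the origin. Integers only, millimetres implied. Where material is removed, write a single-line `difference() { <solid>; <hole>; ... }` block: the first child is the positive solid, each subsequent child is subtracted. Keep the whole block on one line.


difference() { translate([184, 348, 0]) cube([5670, 191, 2640]); translate([3482, 348, 0]) cube([765, 191, 2052]); }
translate([184, 4847, 0]) cube([5670, 191, 2640]);
translate([184, 539, 0]) cube([191, 4308, 2640]);
translate([5663, 539, 0]) cube([191, 4308, 2640]);


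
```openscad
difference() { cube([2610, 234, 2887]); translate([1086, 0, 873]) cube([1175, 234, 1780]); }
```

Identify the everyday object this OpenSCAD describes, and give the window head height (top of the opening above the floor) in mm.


A wall with a window opening. The window head height is 2653 mm.

A wall with a rectangular opening subtracted — a window. Sill at z = 873, opening 1780 mm tall, so the head is at 873 + 1780 = 2653 mm.


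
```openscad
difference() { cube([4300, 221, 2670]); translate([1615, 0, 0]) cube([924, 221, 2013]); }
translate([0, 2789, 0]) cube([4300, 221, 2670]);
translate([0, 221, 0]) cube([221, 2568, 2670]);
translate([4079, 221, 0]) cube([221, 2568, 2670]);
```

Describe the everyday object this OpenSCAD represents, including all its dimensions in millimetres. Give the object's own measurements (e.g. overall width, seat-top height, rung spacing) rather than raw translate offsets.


A single room: four walls, each 2670 mm tall and 221 mm thick, enclosing an outside footprint 4300×3010 mm (x × y), no floor or roof. The front and back walls (−y and +y sides) run the full x-width; the side walls fit between their inner faces. A door opening 924 mm wide and 2013 mm tall is cut through the front wall from the floor up, its −x edge 1615 mm from the wall's −x end.
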